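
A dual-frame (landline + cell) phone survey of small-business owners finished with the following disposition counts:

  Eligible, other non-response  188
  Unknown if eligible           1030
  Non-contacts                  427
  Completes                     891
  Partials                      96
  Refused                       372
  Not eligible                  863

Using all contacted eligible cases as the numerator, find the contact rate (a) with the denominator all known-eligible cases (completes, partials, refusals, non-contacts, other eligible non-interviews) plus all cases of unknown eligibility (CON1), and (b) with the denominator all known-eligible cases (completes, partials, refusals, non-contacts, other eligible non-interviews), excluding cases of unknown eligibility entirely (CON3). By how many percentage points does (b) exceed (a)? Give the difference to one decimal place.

Numerator: 891 + 96 + 372 + 188 = 1547
Base: 891 + 96 + 372 + 427 + 188 + 1030 = 3004
CON1 = 1547 / 3004 = 0.5150
Base: 891 + 96 + 372 + 427 + 188 = 1974
CON3 = 1547 / 1974 = 0.7837
Difference = 78.37 − 51.50 = 26.87 percentage points

26.9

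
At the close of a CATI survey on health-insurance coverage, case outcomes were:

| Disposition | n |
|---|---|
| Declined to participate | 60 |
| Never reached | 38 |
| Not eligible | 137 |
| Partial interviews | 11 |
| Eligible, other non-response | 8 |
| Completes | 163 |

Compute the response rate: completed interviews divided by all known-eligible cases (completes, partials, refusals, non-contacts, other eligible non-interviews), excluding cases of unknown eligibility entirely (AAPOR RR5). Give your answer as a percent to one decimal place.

Num = 163
Base = 163 + 11 + 60 + 38 + 8 = 280
RR5 = 163 / 280 = 0.5821

58.2%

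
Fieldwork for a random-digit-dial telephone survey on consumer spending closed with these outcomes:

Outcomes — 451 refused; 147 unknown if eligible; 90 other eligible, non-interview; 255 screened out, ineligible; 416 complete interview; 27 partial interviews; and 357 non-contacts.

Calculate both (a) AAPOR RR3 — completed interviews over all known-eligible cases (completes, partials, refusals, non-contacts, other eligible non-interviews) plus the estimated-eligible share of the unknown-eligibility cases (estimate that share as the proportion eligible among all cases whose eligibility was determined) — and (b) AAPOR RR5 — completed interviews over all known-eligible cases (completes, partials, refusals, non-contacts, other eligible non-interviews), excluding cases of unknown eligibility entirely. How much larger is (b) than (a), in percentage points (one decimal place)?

Top: 416
Known eligible: 416 + 27 + 451 + 357 + 90 = 1341
e = 1341 / (1341 + 255) = 1341 / 1596 = 0.8402
Estimated eligible among unknowns: 0.8402 × 147 = 123.51
Base: 1341 + 123.51 = 1464.51
RR3 = 416 / 1464.51 = 0.2841
Base: 416 + 27 + 451 + 357 + 90 = 1341
RR5 = 416 / 1341 = 0.3102
Difference = 31.02 − 28.41 = 2.61 percentage points

2.6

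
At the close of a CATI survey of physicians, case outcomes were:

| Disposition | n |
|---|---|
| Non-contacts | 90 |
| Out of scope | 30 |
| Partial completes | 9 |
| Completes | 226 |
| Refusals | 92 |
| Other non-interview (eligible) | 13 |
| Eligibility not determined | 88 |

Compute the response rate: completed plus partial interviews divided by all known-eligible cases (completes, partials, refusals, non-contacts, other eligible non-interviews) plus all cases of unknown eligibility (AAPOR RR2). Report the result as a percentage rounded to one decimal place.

Top → 226 + 9 = 235
Denominator → 226 + 9 + 92 + 90 + 13 + 88 = 518
RR2 = 235 / 518 = 0.4537

45.4%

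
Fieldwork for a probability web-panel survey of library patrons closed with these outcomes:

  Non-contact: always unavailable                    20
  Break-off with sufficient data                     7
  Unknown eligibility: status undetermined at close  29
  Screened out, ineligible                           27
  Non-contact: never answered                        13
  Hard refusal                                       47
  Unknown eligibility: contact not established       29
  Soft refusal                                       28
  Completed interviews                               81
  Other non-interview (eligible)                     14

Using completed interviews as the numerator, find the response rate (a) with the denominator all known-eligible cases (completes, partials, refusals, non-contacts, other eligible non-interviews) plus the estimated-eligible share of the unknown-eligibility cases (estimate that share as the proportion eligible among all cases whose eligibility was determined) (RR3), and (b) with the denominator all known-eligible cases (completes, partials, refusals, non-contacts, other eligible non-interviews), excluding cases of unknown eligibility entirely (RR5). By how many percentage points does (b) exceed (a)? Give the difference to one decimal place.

7.6

Refusal or break-off = 47 + 28 = 75
No answer / not reached = 13 + 20 = 33
Unknown if eligible = 29 + 29 = 58
Numerator → 81
Determined eligible → 81 + 7 + 75 + 33 + 14 = 210
e = 210 / (210 + 27) = 210 / 237 = 0.8861
e × U → 0.8861 × 58 = 51.39
Base → 210 + 51.39 = 261.39
RR3 = 81 / 261.39 = 0.3099
Base → 81 + 7 + 75 + 33 + 14 = 210
RR5 = 81 / 210 = 0.3857
Difference = 38.57 − 30.99 = 7.58 percentage points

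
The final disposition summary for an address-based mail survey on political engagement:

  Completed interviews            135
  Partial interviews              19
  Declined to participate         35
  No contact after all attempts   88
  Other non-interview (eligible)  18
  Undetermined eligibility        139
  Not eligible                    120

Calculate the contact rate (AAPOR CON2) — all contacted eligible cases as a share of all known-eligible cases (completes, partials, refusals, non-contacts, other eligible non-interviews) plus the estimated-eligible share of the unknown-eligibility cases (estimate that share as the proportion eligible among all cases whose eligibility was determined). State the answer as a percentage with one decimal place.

Num: 135 + 19 + 35 + 18 = 207
Known eligible: 135 + 19 + 35 + 88 + 18 = 295
e = 295 / (295 + 120) = 295 / 415 = 0.7108
Eligible share of unknowns: 0.7108 × 139 = 98.80
Denom: 295 + 98.80 = 393.80
CON2 = 207 / 393.80 = 0.5256

52.6%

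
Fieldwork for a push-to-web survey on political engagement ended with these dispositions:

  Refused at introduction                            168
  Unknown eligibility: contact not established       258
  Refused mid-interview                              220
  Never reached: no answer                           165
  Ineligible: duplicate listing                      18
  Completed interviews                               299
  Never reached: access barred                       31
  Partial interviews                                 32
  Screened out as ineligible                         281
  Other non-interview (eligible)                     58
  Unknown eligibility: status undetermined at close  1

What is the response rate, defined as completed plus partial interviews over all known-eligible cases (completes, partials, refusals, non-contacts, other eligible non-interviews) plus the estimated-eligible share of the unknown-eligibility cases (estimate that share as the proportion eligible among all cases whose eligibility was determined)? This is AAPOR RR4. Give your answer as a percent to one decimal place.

28.3%

Refusal or break-off = 168 + 220 = 388
No answer / not reached = 165 + 31 = 196
Unknown if eligible = 258 + 1 = 259
Screened out, ineligible = 281 + 18 = 299
Num → 299 + 32 = 331
Eligible (known) → 299 + 32 + 388 + 196 + 58 = 973
e = 973 / (973 + 299) = 973 / 1272 = 0.7649
Estimated eligible among unknowns → 0.7649 × 259 = 198.11
Denominator → 973 + 198.11 = 1171.11
RR4 = 331 / 1171.11 = 0.2826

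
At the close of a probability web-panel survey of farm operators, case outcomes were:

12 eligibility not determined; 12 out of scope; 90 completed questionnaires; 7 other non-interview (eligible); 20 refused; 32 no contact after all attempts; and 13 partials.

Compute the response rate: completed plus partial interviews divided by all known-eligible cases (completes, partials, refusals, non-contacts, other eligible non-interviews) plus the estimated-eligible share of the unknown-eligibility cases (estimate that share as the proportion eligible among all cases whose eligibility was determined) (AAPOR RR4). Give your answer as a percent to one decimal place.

Num: 90 + 13 = 103
Determined eligible: 90 + 13 + 20 + 32 + 7 = 162
e = 162 / (162 + 12) = 162 / 174 = 0.9310
Estimated eligible among unknowns: 0.9310 × 12 = 11.17
Denominator: 162 + 11.17 = 173.17
RR4 = 103 / 173.17 = 0.5948

59.5%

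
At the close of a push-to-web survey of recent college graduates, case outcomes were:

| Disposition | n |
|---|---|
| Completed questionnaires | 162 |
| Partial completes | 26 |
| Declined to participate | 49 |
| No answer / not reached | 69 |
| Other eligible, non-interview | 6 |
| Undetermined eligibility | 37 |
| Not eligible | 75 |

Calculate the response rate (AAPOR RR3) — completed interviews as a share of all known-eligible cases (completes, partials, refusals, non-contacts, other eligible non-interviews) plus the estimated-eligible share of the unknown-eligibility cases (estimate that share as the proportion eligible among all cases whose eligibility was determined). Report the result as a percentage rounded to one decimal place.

Numerator → 162
Eligible (known) → 162 + 26 + 49 + 69 + 6 = 312
e = 312 / (312 + 75) = 312 / 387 = 0.8062
Estimated eligible among unknowns → 0.8062 × 37 = 29.83
Denominator → 312 + 29.83 = 341.83
RR3 = 162 / 341.83 = 0.4739

47.4%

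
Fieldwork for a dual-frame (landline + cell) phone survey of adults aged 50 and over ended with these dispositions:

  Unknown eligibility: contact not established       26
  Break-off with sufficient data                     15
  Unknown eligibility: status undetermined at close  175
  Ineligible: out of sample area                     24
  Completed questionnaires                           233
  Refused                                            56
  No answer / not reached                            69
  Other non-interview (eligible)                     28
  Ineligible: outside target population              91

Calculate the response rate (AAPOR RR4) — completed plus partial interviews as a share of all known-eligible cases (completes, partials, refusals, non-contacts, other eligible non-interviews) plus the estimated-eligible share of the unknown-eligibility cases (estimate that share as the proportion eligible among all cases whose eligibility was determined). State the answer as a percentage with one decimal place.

Unknown if eligible = 26 + 175 = 201
Screened out, ineligible = 91 + 24 = 115
Top: 233 + 15 = 248
Eligible (known): 233 + 15 + 56 + 69 + 28 = 401
e = 401 / (401 + 115) = 401 / 516 = 0.7771
Eligible share of unknowns: 0.7771 × 201 = 156.20
Base: 401 + 156.20 = 557.20
RR4 = 248 / 557.20 = 0.4451

44.5%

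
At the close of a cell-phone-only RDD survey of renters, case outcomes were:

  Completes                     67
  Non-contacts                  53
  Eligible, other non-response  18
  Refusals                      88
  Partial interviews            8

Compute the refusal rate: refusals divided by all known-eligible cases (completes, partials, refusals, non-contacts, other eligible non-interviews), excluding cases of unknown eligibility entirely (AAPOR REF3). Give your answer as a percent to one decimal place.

Numerator → 88
Base → 67 + 8 + 88 + 53 + 18 = 234
REF3 = 88 / 234 = 0.3761

37.6%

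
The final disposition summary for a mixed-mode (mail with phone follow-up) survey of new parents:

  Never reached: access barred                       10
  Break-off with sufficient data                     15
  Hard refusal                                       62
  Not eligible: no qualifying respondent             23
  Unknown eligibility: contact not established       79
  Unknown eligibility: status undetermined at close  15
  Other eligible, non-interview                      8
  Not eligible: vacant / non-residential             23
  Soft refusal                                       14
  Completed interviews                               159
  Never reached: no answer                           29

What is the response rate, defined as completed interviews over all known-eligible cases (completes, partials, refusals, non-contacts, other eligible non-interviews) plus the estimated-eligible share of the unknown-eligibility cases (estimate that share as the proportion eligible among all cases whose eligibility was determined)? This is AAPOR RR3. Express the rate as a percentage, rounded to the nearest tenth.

Refusal or break-off = 62 + 14 = 76
Never reached = 29 + 10 = 39
Eligibility not determined = 79 + 15 = 94
Out of scope = 23 + 23 = 46
Num: 159
Eligible (known): 159 + 15 + 76 + 39 + 8 = 297
e = 297 / (297 + 46) = 297 / 343 = 0.8659
e × U: 0.8659 × 94 = 81.39
Denominator: 297 + 81.39 = 378.39
RR3 = 159 / 378.39 = 0.4202

42.0%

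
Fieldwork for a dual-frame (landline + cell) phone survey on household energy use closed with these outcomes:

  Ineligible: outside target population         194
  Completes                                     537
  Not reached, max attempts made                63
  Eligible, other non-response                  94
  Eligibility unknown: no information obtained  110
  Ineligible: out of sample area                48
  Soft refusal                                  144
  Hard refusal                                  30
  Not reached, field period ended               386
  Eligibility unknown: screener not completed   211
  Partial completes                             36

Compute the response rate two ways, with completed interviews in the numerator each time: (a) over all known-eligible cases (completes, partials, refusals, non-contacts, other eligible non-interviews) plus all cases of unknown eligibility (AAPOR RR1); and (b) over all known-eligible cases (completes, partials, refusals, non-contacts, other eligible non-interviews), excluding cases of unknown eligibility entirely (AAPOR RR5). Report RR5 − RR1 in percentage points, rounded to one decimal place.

Refusal or break-off = 30 + 144 = 174
No contact after all attempts = 386 + 63 = 449
Unknown if eligible = 211 + 110 = 321
Screened out, ineligible = 194 + 48 = 242
Numerator: 537
Denominator: 537 + 36 + 174 + 449 + 94 + 321 = 1611
RR1 = 537 / 1611 = 0.3333
Denominator: 537 + 36 + 174 + 449 + 94 = 1290
RR5 = 537 / 1290 = 0.4163
Difference = 41.63 − 33.33 = 8.30 percentage points

8.3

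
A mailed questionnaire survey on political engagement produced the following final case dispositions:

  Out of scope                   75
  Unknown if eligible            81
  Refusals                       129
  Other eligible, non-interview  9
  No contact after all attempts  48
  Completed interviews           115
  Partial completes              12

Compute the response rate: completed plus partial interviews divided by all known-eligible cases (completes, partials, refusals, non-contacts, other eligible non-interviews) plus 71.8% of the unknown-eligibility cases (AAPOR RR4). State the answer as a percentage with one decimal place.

Numerator → 115 + 12 = 127
Known eligible → 115 + 12 + 129 + 48 + 9 = 313
Estimated eligible among unknowns → 0.7180 × 81 = 58.16
Base → 313 + 58.16 = 371.16
RR4 = 127 / 371.16 = 0.3422

34.2%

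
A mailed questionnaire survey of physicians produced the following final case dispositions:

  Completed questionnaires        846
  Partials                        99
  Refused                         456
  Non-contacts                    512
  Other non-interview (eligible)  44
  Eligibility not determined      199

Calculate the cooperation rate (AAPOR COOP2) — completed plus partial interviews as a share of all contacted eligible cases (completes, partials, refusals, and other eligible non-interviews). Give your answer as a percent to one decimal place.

Numerator → 846 + 99 = 945
Denom → 846 + 99 + 456 + 44 = 1445
COOP2 = 945 / 1445 = 0.6540

65.4%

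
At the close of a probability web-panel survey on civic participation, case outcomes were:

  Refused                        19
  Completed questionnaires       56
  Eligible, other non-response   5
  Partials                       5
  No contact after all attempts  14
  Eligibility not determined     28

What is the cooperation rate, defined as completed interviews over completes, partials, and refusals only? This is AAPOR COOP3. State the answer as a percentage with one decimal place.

70.0%

Top: 56
Base: 56 + 5 + 19 = 80
COOP3 = 56 / 80 = 0.7000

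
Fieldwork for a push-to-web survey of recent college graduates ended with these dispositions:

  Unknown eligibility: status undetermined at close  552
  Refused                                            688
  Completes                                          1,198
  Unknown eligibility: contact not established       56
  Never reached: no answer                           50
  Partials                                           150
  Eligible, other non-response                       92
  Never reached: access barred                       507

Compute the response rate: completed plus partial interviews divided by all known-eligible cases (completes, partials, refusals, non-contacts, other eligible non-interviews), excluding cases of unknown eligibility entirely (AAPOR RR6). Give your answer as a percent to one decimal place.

50.2%

Never reached = 50 + 507 = 557
Unknown eligibility = 56 + 552 = 608
Numerator → 1198 + 150 = 1348
Denom → 1198 + 150 + 688 + 557 + 92 = 2685
RR6 = 1348 / 2685 = 0.5020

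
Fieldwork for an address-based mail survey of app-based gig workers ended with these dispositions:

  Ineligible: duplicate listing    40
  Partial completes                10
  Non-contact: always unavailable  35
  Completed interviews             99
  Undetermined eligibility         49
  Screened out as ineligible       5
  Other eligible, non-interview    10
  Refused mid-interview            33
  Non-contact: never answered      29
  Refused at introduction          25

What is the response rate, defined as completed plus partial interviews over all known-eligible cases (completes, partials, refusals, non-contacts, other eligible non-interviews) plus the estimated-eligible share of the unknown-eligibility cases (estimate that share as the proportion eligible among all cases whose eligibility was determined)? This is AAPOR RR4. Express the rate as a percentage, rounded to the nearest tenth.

38.6%

Refusal or break-off = 25 + 33 = 58
Non-contacts = 29 + 35 = 64
Not eligible = 5 + 40 = 45
Top = 99 + 10 = 109
Eligible (known) = 99 + 10 + 58 + 64 + 10 = 241
e = 241 / (241 + 45) = 241 / 286 = 0.8427
Eligible share of unknowns = 0.8427 × 49 = 41.29
Denominator = 241 + 41.29 = 282.29
RR4 = 109 / 282.29 = 0.3861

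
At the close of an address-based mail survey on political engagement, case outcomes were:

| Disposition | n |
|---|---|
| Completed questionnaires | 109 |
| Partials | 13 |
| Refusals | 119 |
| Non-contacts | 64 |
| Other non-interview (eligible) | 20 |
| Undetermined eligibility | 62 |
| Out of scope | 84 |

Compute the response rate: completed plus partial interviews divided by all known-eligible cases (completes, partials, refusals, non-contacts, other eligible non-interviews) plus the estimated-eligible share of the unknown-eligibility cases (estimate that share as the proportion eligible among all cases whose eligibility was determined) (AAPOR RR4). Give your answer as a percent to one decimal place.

32.6%

Numerator = 109 + 13 = 122
Known eligible = 109 + 13 + 119 + 64 + 20 = 325
e = 325 / (325 + 84) = 325 / 409 = 0.7946
e × U = 0.7946 × 62 = 49.27
Denominator = 325 + 49.27 = 374.27
RR4 = 122 / 374.27 = 0.3260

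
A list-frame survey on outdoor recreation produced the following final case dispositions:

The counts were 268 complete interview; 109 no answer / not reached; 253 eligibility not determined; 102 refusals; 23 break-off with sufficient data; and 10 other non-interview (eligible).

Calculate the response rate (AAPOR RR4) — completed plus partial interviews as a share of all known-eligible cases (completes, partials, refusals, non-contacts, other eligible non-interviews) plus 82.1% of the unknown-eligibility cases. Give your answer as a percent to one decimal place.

40.4%

Num = 268 + 23 = 291
Known eligible = 268 + 23 + 102 + 109 + 10 = 512
Estimated eligible among unknowns = 0.8210 × 253 = 207.71
Base = 512 + 207.71 = 719.71
RR4 = 291 / 719.71 = 0.4043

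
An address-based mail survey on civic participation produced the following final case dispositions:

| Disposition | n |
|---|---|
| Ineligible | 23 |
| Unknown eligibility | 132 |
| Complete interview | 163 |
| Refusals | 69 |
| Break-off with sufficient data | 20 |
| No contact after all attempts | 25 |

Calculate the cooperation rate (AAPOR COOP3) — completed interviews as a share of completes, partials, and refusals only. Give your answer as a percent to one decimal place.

64.7%

Num → 163
Denominator → 163 + 20 + 69 = 252
COOP3 = 163 / 252 = 0.6468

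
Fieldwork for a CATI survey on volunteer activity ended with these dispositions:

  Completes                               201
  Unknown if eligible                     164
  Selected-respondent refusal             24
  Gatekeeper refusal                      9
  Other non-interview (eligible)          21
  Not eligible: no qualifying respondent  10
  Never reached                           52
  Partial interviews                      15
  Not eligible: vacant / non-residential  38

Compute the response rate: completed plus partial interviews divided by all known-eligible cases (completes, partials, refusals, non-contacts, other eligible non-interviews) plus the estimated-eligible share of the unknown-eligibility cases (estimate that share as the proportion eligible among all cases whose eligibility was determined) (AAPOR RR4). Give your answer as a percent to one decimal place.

46.5%

Refusals = 9 + 24 = 33
Not eligible = 10 + 38 = 48
Top = 201 + 15 = 216
Known eligible = 201 + 15 + 33 + 52 + 21 = 322
e = 322 / (322 + 48) = 322 / 370 = 0.8703
e × U = 0.8703 × 164 = 142.73
Denominator = 322 + 142.73 = 464.73
RR4 = 216 / 464.73 = 0.4648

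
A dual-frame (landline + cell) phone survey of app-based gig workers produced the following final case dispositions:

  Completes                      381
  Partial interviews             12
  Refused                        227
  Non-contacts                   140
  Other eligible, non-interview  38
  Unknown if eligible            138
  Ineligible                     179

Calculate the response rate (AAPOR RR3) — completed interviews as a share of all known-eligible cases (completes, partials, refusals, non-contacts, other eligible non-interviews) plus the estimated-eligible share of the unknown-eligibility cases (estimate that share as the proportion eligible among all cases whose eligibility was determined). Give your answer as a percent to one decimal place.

41.8%

Num = 381
Known eligible = 381 + 12 + 227 + 140 + 38 = 798
e = 798 / (798 + 179) = 798 / 977 = 0.8168
Estimated eligible among unknowns = 0.8168 × 138 = 112.72
Base = 798 + 112.72 = 910.72
RR3 = 381 / 910.72 = 0.4184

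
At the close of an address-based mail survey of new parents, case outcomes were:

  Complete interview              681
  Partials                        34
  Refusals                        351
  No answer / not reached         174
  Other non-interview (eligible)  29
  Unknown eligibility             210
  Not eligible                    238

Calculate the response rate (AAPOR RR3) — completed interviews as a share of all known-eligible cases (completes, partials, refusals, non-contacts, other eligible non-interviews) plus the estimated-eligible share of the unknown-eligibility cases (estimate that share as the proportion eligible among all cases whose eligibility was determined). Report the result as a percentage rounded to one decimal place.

47.1%

Numerator: 681
Eligible (known): 681 + 34 + 351 + 174 + 29 = 1269
e = 1269 / (1269 + 238) = 1269 / 1507 = 0.8421
Estimated eligible among unknowns: 0.8421 × 210 = 176.84
Denominator: 1269 + 176.84 = 1445.84
RR3 = 681 / 1445.84 = 0.4710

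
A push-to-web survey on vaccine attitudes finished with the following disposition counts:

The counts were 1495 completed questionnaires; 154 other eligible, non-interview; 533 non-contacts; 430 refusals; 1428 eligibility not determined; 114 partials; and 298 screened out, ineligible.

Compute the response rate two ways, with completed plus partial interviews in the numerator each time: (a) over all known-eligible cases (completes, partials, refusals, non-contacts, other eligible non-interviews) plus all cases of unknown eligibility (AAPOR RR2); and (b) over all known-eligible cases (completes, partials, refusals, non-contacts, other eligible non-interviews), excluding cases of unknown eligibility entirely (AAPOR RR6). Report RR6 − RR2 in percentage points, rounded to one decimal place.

20.3

Numerator → 1495 + 114 = 1609
Base → 1495 + 114 + 430 + 533 + 154 + 1428 = 4154
RR2 = 1609 / 4154 = 0.3873
Base → 1495 + 114 + 430 + 533 + 154 = 2726
RR6 = 1609 / 2726 = 0.5902
Difference = 59.02 − 38.73 = 20.29 percentage points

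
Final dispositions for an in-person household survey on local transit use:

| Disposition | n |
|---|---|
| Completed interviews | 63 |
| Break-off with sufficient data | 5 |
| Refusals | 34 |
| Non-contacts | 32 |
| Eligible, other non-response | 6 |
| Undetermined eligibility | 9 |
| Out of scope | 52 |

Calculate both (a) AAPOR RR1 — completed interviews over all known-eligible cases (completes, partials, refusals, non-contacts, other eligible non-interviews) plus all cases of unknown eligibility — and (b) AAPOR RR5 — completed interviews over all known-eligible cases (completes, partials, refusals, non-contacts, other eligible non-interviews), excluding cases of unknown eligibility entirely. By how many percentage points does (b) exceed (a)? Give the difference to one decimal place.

Top → 63
Denom → 63 + 5 + 34 + 32 + 6 + 9 = 149
RR1 = 63 / 149 = 0.4228
Denom → 63 + 5 + 34 + 32 + 6 = 140
RR5 = 63 / 140 = 0.4500
Difference = 45.00 − 42.28 = 2.72 percentage points

2.7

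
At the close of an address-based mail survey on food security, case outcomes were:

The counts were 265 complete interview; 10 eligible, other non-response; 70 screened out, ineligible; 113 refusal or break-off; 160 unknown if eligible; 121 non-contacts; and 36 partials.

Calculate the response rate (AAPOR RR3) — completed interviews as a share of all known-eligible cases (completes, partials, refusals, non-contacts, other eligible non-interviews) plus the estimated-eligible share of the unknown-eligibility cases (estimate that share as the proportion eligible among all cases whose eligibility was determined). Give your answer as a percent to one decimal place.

Num = 265
Eligible (known) = 265 + 36 + 113 + 121 + 10 = 545
e = 545 / (545 + 70) = 545 / 615 = 0.8862
Estimated eligible among unknowns = 0.8862 × 160 = 141.79
Base = 545 + 141.79 = 686.79
RR3 = 265 / 686.79 = 0.3859

38.6%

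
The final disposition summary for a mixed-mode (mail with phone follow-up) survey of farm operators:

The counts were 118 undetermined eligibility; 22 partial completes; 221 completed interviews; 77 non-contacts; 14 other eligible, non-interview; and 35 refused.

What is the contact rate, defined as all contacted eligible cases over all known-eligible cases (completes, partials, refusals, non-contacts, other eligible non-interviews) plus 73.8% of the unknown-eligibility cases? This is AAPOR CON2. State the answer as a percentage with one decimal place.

Num = 221 + 22 + 35 + 14 = 292
Determined eligible = 221 + 22 + 35 + 77 + 14 = 369
Estimated eligible among unknowns = 0.7380 × 118 = 87.08
Denom = 369 + 87.08 = 456.08
CON2 = 292 / 456.08 = 0.6402

64.0%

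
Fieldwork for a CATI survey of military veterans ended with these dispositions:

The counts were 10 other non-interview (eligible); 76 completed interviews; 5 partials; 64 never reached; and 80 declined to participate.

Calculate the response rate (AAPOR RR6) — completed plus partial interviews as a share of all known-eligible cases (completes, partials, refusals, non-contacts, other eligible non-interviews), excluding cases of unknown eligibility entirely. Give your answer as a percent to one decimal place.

Num: 76 + 5 = 81
Base: 76 + 5 + 80 + 64 + 10 = 235
RR6 = 81 / 235 = 0.3447

34.5%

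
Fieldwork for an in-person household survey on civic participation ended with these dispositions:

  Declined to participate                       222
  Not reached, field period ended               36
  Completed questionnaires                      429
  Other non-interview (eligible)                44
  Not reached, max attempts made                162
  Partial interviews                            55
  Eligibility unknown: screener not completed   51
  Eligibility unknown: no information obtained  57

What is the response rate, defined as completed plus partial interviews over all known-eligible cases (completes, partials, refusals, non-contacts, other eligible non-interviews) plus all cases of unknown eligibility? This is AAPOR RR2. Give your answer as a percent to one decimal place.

No contact after all attempts = 36 + 162 = 198
Unknown if eligible = 51 + 57 = 108
Numerator → 429 + 55 = 484
Base → 429 + 55 + 222 + 198 + 44 + 108 = 1056
RR2 = 484 / 1056 = 0.4583

45.8%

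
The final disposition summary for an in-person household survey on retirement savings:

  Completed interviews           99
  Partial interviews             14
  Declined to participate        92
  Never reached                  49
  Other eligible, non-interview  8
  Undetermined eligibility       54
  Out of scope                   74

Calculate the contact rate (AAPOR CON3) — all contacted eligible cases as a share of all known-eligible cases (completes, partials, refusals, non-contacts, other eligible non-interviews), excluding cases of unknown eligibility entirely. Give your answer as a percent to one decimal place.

81.3%

Top = 99 + 14 + 92 + 8 = 213
Denom = 99 + 14 + 92 + 49 + 8 = 262
CON3 = 213 / 262 = 0.8130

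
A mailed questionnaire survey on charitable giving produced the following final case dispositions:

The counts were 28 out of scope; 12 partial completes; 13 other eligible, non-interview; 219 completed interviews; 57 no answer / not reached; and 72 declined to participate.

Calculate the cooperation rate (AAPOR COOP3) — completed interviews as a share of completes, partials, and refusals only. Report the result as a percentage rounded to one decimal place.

Num → 219
Denom → 219 + 12 + 72 = 303
COOP3 = 219 / 303 = 0.7228

72.3%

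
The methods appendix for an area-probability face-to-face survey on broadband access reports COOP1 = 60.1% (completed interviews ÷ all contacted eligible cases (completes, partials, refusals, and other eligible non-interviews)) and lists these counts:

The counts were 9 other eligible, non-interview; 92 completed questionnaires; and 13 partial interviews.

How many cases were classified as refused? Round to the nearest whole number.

39

COOP1 = 92 / D = 0.601
D = 92 / 0.601 = 153.1
Remaining denominator categories sum to 114
refused = 153.1 − 114 ≈ 39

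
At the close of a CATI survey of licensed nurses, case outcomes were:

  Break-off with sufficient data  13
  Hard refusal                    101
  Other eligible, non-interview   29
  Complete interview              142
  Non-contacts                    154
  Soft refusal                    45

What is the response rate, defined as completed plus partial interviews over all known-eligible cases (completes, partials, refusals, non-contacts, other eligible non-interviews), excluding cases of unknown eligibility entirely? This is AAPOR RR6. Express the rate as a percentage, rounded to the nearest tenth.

32.0%

Refusals = 101 + 45 = 146
Num: 142 + 13 = 155
Denominator: 142 + 13 + 146 + 154 + 29 = 484
RR6 = 155 / 484 = 0.3202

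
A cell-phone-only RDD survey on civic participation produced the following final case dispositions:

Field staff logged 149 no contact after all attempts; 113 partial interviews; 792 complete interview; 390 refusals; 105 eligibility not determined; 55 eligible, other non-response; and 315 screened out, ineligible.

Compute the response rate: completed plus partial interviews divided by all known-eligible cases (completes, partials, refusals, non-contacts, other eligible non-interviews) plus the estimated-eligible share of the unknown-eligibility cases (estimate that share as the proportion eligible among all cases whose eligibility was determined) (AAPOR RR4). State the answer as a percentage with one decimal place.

57.1%

Top = 792 + 113 = 905
Known eligible = 792 + 113 + 390 + 149 + 55 = 1499
e = 1499 / (1499 + 315) = 1499 / 1814 = 0.8264
e × U = 0.8264 × 105 = 86.77
Base = 1499 + 86.77 = 1585.77
RR4 = 905 / 1585.77 = 0.5707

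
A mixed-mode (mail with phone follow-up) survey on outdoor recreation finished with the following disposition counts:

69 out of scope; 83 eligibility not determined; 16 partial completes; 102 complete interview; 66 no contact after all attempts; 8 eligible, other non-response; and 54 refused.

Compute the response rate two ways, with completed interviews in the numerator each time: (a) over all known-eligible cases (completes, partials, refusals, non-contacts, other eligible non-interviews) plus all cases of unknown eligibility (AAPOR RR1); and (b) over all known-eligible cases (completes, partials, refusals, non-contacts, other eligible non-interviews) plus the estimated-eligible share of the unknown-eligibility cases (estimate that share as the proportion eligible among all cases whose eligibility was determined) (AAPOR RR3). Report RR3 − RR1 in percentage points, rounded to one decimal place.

Top = 102
Denom = 102 + 16 + 54 + 66 + 8 + 83 = 329
RR1 = 102 / 329 = 0.3100
Eligible (known) = 102 + 16 + 54 + 66 + 8 = 246
e = 246 / (246 + 69) = 246 / 315 = 0.7810
Estimated eligible among unknowns = 0.7810 × 83 = 64.82
Denom = 246 + 64.82 = 310.82
RR3 = 102 / 310.82 = 0.3282
Difference = 32.82 − 31.00 = 1.82 percentage points

1.8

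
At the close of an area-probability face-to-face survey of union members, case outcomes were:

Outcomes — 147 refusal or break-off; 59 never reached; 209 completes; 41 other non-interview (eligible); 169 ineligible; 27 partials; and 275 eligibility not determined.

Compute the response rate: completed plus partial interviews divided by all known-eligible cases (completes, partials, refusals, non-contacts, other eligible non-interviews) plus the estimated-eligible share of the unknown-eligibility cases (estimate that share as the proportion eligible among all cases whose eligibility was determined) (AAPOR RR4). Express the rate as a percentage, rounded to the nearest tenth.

34.4%

Top → 209 + 27 = 236
Known eligible → 209 + 27 + 147 + 59 + 41 = 483
e = 483 / (483 + 169) = 483 / 652 = 0.7408
e × U → 0.7408 × 275 = 203.72
Denom → 483 + 203.72 = 686.72
RR4 = 236 / 686.72 = 0.3437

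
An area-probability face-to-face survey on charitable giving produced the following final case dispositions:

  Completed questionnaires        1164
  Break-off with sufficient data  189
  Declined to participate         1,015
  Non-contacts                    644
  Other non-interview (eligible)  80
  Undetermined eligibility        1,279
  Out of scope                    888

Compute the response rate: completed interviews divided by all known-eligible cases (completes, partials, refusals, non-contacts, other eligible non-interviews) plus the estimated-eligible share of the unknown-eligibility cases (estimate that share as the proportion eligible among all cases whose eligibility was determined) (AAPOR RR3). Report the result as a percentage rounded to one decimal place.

Top → 1164
Known eligible → 1164 + 189 + 1015 + 644 + 80 = 3092
e = 3092 / (3092 + 888) = 3092 / 3980 = 0.7769
Eligible share of unknowns → 0.7769 × 1279 = 993.66
Denom → 3092 + 993.66 = 4085.66
RR3 = 1164 / 4085.66 = 0.2849

28.5%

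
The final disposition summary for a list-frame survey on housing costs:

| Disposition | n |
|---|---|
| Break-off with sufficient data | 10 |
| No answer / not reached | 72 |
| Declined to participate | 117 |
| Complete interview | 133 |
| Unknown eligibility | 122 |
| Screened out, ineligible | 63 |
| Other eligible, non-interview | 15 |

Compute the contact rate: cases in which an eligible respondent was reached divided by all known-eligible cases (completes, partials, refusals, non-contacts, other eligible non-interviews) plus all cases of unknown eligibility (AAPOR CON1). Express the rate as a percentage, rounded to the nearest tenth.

Numerator: 133 + 10 + 117 + 15 = 275
Base: 133 + 10 + 117 + 72 + 15 + 122 = 469
CON1 = 275 / 469 = 0.5864

58.6%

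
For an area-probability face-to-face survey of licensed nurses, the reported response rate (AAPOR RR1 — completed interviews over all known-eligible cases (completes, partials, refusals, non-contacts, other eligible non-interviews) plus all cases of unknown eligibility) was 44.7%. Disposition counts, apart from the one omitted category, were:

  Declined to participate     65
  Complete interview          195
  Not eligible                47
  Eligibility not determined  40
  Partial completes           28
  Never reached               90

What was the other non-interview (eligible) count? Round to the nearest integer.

RR1 = 195 / D = 0.447
D = 195 / 0.447 = 436.2
Rest of base = 418
other non-interview (eligible) = 436.2 − 418 ≈ 18

18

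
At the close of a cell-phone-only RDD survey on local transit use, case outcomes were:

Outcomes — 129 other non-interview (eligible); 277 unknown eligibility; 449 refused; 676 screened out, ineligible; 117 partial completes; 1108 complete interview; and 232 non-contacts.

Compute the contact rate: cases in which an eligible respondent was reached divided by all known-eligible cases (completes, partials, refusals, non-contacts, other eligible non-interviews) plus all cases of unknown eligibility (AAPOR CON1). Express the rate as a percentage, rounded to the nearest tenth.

78.0%

Num → 1108 + 117 + 449 + 129 = 1803
Base → 1108 + 117 + 449 + 232 + 129 + 277 = 2312
CON1 = 1803 / 2312 = 0.7798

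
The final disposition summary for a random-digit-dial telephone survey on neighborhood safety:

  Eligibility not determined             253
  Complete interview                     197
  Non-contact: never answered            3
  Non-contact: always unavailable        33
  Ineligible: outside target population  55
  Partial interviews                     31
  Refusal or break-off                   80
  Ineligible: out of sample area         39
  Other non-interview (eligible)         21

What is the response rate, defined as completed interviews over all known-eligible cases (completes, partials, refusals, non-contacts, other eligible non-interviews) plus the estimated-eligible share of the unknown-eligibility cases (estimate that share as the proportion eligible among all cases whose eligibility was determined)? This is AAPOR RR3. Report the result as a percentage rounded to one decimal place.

Never reached = 3 + 33 = 36
Not eligible = 55 + 39 = 94
Top = 197
Known eligible = 197 + 31 + 80 + 36 + 21 = 365
e = 365 / (365 + 94) = 365 / 459 = 0.7952
Estimated eligible among unknowns = 0.7952 × 253 = 201.19
Denom = 365 + 201.19 = 566.19
RR3 = 197 / 566.19 = 0.3479

34.8%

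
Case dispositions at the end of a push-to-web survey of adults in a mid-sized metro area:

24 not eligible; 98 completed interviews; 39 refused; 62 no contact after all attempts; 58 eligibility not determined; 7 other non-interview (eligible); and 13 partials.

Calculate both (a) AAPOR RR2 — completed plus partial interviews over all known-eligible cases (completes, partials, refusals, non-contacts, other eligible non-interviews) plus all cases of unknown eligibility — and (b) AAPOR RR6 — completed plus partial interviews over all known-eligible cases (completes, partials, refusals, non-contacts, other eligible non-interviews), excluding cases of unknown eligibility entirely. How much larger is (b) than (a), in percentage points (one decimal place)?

Num → 98 + 13 = 111
Denominator → 98 + 13 + 39 + 62 + 7 + 58 = 277
RR2 = 111 / 277 = 0.4007
Denominator → 98 + 13 + 39 + 62 + 7 = 219
RR6 = 111 / 219 = 0.5068
Difference = 50.68 − 40.07 = 10.61 percentage points

10.6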